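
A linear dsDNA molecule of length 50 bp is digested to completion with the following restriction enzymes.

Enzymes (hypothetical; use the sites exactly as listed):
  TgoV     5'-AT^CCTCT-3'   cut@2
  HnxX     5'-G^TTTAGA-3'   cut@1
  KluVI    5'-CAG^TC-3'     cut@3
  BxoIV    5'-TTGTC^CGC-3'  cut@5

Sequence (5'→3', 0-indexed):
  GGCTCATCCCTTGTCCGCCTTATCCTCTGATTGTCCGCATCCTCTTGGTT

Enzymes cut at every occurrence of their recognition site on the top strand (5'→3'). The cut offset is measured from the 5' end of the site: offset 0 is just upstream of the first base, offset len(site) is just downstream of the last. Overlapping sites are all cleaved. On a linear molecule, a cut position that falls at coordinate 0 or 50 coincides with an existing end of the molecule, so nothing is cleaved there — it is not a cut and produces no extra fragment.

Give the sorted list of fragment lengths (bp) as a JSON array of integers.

Per-enzyme occurrences:
  TgoV (ATCCTCT, off=2): starts [21, 38] → cuts [23, 40]
  HnxX (GTTTAGA, off=1): no sites
  KluVI (CAGTC, off=3): no sites
  BxoIV (TTGTCCGC, off=5): starts [10, 30] → cuts [15, 35]

All cut coordinates (distinct, sorted): [15, 23, 35, 40]

Fragment lengths:
  [0,15): 15 bp
  [15,23): 8 bp
  [23,35): 12 bp
  [35,40): 5 bp
  [40,50): 10 bp

[5,8,10,12,15]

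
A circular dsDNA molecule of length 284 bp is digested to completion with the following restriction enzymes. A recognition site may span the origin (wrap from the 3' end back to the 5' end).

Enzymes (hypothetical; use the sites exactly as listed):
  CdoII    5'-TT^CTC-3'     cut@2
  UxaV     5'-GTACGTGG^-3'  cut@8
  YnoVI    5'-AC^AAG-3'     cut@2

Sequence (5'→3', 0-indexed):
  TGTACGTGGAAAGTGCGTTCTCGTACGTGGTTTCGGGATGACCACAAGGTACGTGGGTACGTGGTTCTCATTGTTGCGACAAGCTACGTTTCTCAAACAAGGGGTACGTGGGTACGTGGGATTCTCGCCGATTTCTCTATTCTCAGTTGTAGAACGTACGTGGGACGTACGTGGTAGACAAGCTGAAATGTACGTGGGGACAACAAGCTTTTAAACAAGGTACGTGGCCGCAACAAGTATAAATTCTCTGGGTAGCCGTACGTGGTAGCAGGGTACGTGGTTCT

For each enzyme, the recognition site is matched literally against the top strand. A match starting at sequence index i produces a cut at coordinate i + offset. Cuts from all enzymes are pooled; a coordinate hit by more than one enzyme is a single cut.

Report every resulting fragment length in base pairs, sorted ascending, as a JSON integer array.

[2,4,5,7,7,7,7,8,8,10,11,11,11,11,11,11,11,12,13,13,14,15,15,18,20,22]

Per-enzyme occurrences:
  CdoII (TTCTC, off=2): starts [17, 64, 89, 121, 132, 139, 243] → cuts [19, 66, 91, 123, 134, 141, 245]
  UxaV (GTACGTGG, off=8): starts [1, 22, 48, 56, 103, 111, 155, 166, 189, 219, 257, 272] → cuts [9, 30, 56, 64, 111, 119, 163, 174, 197, 227, 265, 280]
  YnoVI (ACAAG, off=2): starts [43, 78, 96, 177, 202, 214, 232] → cuts [45, 80, 98, 179, 204, 216, 234]

Pooled cuts: [9, 19, 30, 45, 56, 64, 66, 80, 91, 98, 111, 119, 123, 134, 141, 163, 174, 179, 197, 204, 216, 227, 234, 245, 265, 280]

Fragments:
  9→19: 10 bp
  19→30: 11 bp
  30→45: 15 bp
  45→56: 11 bp
  56→64: 8 bp
  64→66: 2 bp
  66→80: 14 bp
  80→91: 11 bp
  91→98: 7 bp
  98→111: 13 bp
  111→119: 8 bp
  119→123: 4 bp
  123→134: 11 bp
  134→141: 7 bp
  141→163: 22 bp
  163→174: 11 bp
  174→179: 5 bp
  179→197: 18 bp
  197→204: 7 bp
  204→216: 12 bp
  216→227: 11 bp
  227→234: 7 bp
  234→245: 11 bp
  245→265: 20 bp
  265→280: 15 bp
  280→9 (wrap): 284-280+9 = 13 bp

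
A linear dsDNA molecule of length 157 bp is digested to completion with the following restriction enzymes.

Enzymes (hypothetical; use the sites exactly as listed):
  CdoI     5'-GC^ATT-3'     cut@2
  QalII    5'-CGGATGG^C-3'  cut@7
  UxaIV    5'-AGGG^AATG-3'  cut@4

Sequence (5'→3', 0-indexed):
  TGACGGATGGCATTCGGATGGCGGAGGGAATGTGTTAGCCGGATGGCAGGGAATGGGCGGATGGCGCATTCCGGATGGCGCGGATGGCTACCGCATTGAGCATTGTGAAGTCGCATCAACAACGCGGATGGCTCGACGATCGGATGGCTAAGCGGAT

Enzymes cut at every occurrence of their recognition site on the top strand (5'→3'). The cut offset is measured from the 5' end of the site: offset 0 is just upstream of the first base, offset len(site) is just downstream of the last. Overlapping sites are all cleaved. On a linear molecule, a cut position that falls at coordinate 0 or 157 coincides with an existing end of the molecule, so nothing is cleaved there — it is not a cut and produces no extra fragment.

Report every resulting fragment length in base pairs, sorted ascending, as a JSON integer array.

[1,3,5,7,7,7,9,10,10,10,11,13,16,18,30]

Site scan:
  CdoI (GCATT, off=2): starts [9, 65, 92, 99] → cuts [11, 67, 94, 101]
  QalII (CGGATGGC, off=7): starts [3, 14, 39, 57, 71, 80, 124, 140] → cuts [10, 21, 46, 64, 78, 87, 131, 147]
  UxaIV (AGGGAATG, off=4): starts [24, 47] → cuts [28, 51]

Pooled cuts: [10, 11, 21, 28, 46, 51, 64, 67, 78, 87, 94, 101, 131, 147]

Fragments:
  [0,10): 10 bp
  [10,11): 1 bp
  [11,21): 10 bp
  [21,28): 7 bp
  [28,46): 18 bp
  [46,51): 5 bp
  [51,64): 13 bp
  [64,67): 3 bp
  [67,78): 11 bp
  [78,87): 9 bp
  [87,94): 7 bp
  [94,101): 7 bp
  [101,131): 30 bp
  [131,147): 16 bp
  [147,157): 10 bp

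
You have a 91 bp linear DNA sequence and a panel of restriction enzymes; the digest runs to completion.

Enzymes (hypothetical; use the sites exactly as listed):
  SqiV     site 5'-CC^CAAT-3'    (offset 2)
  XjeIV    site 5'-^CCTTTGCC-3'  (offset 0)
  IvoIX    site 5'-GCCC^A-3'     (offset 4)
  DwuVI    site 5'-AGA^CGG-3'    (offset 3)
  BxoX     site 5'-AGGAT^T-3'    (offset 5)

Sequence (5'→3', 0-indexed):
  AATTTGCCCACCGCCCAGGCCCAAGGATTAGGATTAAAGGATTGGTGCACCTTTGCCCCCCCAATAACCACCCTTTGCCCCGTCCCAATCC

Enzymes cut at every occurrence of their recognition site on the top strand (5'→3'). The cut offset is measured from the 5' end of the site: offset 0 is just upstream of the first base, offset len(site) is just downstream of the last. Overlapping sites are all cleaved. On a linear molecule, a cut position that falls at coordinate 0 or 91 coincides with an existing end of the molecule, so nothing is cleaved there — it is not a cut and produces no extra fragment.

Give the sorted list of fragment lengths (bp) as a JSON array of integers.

Per-enzyme occurrences:
  SqiV CCCAAT/2: at [59, 83] ⇒ [61, 85]
  XjeIV CCTTTGCC/0: at [49, 71] ⇒ [49, 71]
  IvoIX GCCCA/4: at [5, 12, 18] ⇒ [9, 16, 22]
  DwuVI (AGACGG, off=3): no sites
  BxoX AGGATT/5: at [23, 29, 37] ⇒ [28, 34, 42]

Pooled cuts: [9, 16, 22, 28, 34, 42, 49, 61, 71, 85]

Fragment lengths:
  [0,9): 9 bp
  [9,16): 7 bp
  [16,22): 6 bp
  [22,28): 6 bp
  [28,34): 6 bp
  [34,42): 8 bp
  [42,49): 7 bp
  [49,61): 12 bp
  [61,71): 10 bp
  [71,85): 14 bp
  [85,91): 6 bp

[6,6,6,6,7,7,8,9,10,12,14]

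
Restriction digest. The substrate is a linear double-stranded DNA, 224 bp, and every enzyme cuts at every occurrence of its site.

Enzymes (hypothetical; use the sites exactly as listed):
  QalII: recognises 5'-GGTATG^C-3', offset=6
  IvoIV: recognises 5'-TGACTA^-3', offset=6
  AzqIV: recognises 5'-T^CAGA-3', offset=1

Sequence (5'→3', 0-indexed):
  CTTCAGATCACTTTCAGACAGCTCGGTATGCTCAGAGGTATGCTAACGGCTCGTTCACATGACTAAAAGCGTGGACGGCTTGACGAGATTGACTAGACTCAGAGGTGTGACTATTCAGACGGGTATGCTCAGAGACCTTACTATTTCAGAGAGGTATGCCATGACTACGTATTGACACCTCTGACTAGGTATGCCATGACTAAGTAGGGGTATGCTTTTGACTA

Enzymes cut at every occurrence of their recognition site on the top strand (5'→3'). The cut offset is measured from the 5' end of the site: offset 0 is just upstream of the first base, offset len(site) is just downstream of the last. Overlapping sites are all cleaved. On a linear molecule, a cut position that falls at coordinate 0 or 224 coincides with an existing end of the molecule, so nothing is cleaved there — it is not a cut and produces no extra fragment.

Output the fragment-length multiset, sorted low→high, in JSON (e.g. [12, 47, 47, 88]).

[2,2,2,3,4,6,9,9,10,10,11,12,12,12,14,16,17,20,23,30]

Site scan:
  QalII GGTATGC/6: at [24, 36, 121, 152, 187, 208] ⇒ [30, 42, 127, 158, 193, 214]
  IvoIV TGACTA/6: at [59, 89, 107, 161, 181, 196, 218] ⇒ [65, 95, 113, 167, 187, 202] (position 224 is a terminus of the linear molecule — no cut)
  AzqIV TCAGA/1: at [2, 13, 31, 98, 114, 128, 145] ⇒ [3, 14, 32, 99, 115, 129, 146]

Pooled cuts: [3, 14, 30, 32, 42, 65, 95, 99, 113, 115, 127, 129, 146, 158, 167, 187, 193, 202, 214]

Fragment lengths:
  [0,3): 3 bp
  [3,14): 11 bp
  [14,30): 16 bp
  [30,32): 2 bp
  [32,42): 10 bp
  [42,65): 23 bp
  [65,95): 30 bp
  [95,99): 4 bp
  [99,113): 14 bp
  [113,115): 2 bp
  [115,127): 12 bp
  [127,129): 2 bp
  [129,146): 17 bp
  [146,158): 12 bp
  [158,167): 9 bp
  [167,187): 20 bp
  [187,193): 6 bp
  [193,202): 9 bp
  [202,214): 12 bp
  [214,224): 10 bp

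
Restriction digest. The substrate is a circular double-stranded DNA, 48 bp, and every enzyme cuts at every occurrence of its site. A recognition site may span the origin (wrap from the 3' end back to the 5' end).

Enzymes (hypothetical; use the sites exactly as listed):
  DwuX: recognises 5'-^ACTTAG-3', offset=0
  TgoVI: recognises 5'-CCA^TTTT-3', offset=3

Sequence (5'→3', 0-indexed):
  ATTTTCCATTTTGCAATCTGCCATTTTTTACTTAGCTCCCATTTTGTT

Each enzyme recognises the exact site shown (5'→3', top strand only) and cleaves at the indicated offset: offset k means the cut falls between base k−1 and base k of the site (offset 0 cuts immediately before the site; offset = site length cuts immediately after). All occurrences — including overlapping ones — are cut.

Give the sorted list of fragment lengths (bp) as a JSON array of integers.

Site scan:
  DwuX (ACTTAG, off=0): starts [29] → cuts [29]
  TgoVI (CCATTTT, off=3): starts [5, 20, 38] → cuts [8, 23, 41]

All cut coordinates (distinct, sorted): [8, 23, 29, 41]

Fragments:
  8→23: 15 bp
  23→29: 6 bp
  29→41: 12 bp
  41→8 (wrap): 48-41+8 = 15 bp

[6,12,15,15]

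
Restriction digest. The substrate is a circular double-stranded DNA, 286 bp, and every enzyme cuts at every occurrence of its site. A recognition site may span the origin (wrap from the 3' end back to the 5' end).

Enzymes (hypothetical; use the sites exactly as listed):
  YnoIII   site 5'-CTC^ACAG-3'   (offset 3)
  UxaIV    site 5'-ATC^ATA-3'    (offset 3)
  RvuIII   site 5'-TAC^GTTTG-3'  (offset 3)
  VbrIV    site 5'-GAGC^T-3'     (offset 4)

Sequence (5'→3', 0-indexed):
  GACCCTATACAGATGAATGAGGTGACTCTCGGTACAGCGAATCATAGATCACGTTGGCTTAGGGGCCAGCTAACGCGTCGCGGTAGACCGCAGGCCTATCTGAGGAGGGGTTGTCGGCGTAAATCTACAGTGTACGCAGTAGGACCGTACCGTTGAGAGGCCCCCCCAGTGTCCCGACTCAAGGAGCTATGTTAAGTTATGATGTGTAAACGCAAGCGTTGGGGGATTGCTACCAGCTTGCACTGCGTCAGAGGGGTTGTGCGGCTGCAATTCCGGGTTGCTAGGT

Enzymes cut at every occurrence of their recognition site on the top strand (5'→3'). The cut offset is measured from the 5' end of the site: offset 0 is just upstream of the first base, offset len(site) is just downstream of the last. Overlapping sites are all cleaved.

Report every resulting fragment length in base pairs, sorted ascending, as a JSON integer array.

Per-enzyme occurrences:
  YnoIII (CTCACAG, off=3): no sites
  UxaIV (ATCATA, off=3): starts [40] → cuts [43]
  RvuIII (TACGTTTG, off=3): no sites
  VbrIV (GAGCT, off=4): starts [183] → cuts [187]

All cut coordinates (distinct, sorted): [43, 187]

Fragments:
  43→187: 144 bp
  187→43 (wrap): 286-187+43 = 142 bp

[142,144]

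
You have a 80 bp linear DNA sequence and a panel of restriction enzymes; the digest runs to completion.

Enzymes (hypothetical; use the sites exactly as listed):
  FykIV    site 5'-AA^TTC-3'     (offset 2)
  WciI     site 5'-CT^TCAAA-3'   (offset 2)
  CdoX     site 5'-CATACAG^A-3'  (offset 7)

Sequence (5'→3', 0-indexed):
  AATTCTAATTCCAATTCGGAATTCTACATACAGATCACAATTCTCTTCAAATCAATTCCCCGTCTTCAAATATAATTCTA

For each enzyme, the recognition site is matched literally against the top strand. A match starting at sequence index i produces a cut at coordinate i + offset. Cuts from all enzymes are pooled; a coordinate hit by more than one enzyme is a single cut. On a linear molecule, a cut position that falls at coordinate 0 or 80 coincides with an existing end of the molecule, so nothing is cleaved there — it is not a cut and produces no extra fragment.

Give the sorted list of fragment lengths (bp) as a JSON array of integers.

Site scan:
  FykIV AATTC/2: at [0, 6, 12, 19, 38, 53, 73] ⇒ [2, 8, 14, 21, 40, 55, 75]
  WciI CTTCAAA/2: at [44, 63] ⇒ [46, 65]
  CdoX CATACAGA/7: at [26] ⇒ [33]

Pooled cuts: [2, 8, 14, 21, 33, 40, 46, 55, 65, 75]

Fragment lengths:
  [0,2): 2 bp
  [2,8): 6 bp
  [8,14): 6 bp
  [14,21): 7 bp
  [21,33): 12 bp
  [33,40): 7 bp
  [40,46): 6 bp
  [46,55): 9 bp
  [55,65): 10 bp
  [65,75): 10 bp
  [75,80): 5 bp

[2,5,6,6,6,7,7,9,10,10,12]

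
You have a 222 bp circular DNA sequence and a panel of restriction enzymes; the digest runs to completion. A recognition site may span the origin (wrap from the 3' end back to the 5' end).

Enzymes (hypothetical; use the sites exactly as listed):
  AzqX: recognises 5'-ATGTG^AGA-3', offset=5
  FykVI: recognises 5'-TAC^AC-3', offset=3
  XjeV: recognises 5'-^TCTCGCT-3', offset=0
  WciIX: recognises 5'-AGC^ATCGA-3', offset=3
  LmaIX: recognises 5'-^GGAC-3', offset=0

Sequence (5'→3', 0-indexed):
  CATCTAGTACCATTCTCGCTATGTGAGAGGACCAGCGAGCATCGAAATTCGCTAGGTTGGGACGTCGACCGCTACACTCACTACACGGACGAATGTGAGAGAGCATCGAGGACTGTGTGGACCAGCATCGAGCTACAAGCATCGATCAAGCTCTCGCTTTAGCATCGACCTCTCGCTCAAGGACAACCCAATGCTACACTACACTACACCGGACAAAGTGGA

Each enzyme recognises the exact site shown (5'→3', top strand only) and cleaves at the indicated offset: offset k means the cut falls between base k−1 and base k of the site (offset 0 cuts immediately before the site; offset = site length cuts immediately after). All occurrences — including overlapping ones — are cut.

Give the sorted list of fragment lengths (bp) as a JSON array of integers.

Scan for sites:
  AzqX (ATGTGAGA, off=5): starts [20, 92] → cuts [25, 97]
  FykVI (TACAC, off=3): starts [72, 81, 194, 199, 204] → cuts [75, 84, 197, 202, 207]
  XjeV (TCTCGCT, off=0): starts [13, 151, 170] → cuts [13, 151, 170]
  WciIX (AGCATCGA, off=3): starts [37, 101, 123, 137, 160] → cuts [40, 104, 126, 140, 163]
  LmaIX (GGAC, off=0): starts [28, 59, 86, 109, 118, 180, 210, 219] → cuts [28, 59, 86, 109, 118, 180, 210, 219]

Pooled cuts: [13, 25, 28, 40, 59, 75, 84, 86, 97, 104, 109, 118, 126, 140, 151, 163, 170, 180, 197, 202, 207, 210, 219]

Fragment lengths:
  13→25: 12 bp
  25→28: 3 bp
  28→40: 12 bp
  40→59: 19 bp
  59→75: 16 bp
  75→84: 9 bp
  84→86: 2 bp
  86→97: 11 bp
  97→104: 7 bp
  104→109: 5 bp
  109→118: 9 bp
  118→126: 8 bp
  126→140: 14 bp
  140→151: 11 bp
  151→163: 12 bp
  163→170: 7 bp
  170→180: 10 bp
  180→197: 17 bp
  197→202: 5 bp
  202→207: 5 bp
  207→210: 3 bp
  210→219: 9 bp
  219→13 (wrap): 222-219+13 = 16 bp

[2,3,3,5,5,5,7,7,8,9,9,9,10,11,11,12,12,12,14,16,16,17,19]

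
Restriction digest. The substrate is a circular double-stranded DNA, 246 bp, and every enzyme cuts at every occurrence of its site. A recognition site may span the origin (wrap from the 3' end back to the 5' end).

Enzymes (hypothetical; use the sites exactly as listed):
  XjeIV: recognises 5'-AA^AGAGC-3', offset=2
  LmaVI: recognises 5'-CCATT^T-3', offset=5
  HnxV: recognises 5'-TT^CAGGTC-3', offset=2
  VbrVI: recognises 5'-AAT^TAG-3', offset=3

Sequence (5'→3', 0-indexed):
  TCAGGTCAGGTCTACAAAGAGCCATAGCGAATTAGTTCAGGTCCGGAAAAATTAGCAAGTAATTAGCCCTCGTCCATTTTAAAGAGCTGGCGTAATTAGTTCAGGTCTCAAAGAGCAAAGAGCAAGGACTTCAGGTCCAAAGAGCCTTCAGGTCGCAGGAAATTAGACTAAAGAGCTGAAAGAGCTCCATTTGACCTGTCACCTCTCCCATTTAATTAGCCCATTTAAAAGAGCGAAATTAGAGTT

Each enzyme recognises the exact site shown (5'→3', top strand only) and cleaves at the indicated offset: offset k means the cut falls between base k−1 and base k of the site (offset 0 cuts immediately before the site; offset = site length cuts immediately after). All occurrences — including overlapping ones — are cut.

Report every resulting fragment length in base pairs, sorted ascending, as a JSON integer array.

Scan for sites:
  XjeIV AAAGAGC/2: at [15, 80, 109, 116, 138, 169, 178, 227] ⇒ [17, 82, 111, 118, 140, 171, 180, 229]
  LmaVI CCATTT/5: at [73, 186, 207, 220] ⇒ [78, 191, 212, 225]
  HnxV TTCAGGTC/2: at [35, 99, 129, 146, 245] ⇒ [1, 37, 101, 131, 148]
  VbrVI AATTAG/3: at [29, 49, 60, 93, 160, 213, 236] ⇒ [32, 52, 63, 96, 163, 216, 239]

All cut coordinates (distinct, sorted): [1, 17, 32, 37, 52, 63, 78, 82, 96, 101, 111, 118, 131, 140, 148, 163, 171, 180, 191, 212, 216, 225, 229, 239]

Fragment lengths:
  1→17: 16 bp
  17→32: 15 bp
  32→37: 5 bp
  37→52: 15 bp
  52→63: 11 bp
  63→78: 15 bp
  78→82: 4 bp
  82→96: 14 bp
  96→101: 5 bp
  101→111: 10 bp
  111→118: 7 bp
  118→131: 13 bp
  131→140: 9 bp
  140→148: 8 bp
  148→163: 15 bp
  163→171: 8 bp
  171→180: 9 bp
  180→191: 11 bp
  191→212: 21 bp
  212→216: 4 bp
  216→225: 9 bp
  225→229: 4 bp
  229→239: 10 bp
  239→1 (wrap): 246-239+1 = 8 bp

[4,4,4,5,5,7,8,8,8,9,9,9,10,10,11,11,13,14,15,15,15,15,16,21]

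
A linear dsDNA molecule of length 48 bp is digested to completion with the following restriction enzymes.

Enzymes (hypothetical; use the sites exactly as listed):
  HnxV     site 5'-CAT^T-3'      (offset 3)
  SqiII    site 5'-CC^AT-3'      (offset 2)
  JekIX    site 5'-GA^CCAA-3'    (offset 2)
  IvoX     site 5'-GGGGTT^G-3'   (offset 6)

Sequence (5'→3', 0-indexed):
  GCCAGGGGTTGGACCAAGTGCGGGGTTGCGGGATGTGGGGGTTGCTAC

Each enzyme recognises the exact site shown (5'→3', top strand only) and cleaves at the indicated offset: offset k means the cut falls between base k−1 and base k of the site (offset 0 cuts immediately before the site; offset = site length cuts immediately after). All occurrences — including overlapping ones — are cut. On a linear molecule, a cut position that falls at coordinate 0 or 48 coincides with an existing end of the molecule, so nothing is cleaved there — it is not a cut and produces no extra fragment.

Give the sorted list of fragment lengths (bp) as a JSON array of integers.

[3,5,10,14,16]

Per-enzyme occurrences:
  HnxV (CATT, off=3): no sites
  SqiII (CCAT, off=2): no sites
  JekIX (GACCAA, off=2): starts [11] → cuts [13]
  IvoX (GGGGTTG, off=6): starts [4, 21, 37] → cuts [10, 27, 43]

Pooled cuts: [10, 13, 27, 43]

Fragments:
  [0,10): 10 bp
  [10,13): 3 bp
  [13,27): 14 bp
  [27,43): 16 bp
  [43,48): 5 bp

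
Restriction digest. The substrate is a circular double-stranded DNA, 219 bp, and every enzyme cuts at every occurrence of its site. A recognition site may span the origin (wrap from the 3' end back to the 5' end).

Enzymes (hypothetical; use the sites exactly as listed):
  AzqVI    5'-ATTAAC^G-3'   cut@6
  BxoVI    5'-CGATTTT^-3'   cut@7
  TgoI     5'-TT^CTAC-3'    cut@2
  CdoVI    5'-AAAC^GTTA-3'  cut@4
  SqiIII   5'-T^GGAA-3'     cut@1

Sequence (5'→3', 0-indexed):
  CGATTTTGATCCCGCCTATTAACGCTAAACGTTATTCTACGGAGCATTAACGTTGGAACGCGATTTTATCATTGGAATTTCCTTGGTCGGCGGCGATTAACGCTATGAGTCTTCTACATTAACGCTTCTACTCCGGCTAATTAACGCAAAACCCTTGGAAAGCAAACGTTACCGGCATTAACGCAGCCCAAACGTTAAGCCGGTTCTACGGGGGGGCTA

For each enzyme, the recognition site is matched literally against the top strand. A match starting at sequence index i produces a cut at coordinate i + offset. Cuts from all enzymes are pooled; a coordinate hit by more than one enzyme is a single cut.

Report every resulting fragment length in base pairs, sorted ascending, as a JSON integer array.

Per-enzyme occurrences:
  AzqVI ATTAACG/6: at [17, 45, 95, 117, 139, 176] ⇒ [23, 51, 101, 123, 145, 182]
  BxoVI CGATTTT/7: at [0, 60] ⇒ [7, 67]
  TgoI TTCTAC/2: at [34, 111, 125, 203] ⇒ [36, 113, 127, 205]
  CdoVI AAACGTTA/4: at [26, 163, 189] ⇒ [30, 167, 193]
  SqiIII TGGAA/1: at [53, 72, 155] ⇒ [54, 73, 156]

Pooled cuts: [7, 23, 30, 36, 51, 54, 67, 73, 101, 113, 123, 127, 145, 156, 167, 182, 193, 205]

Fragment lengths:
  7→23: 16 bp
  23→30: 7 bp
  30→36: 6 bp
  36→51: 15 bp
  51→54: 3 bp
  54→67: 13 bp
  67→73: 6 bp
  73→101: 28 bp
  101→113: 12 bp
  113→123: 10 bp
  123→127: 4 bp
  127→145: 18 bp
  145→156: 11 bp
  156→167: 11 bp
  167→182: 15 bp
  182→193: 11 bp
  193→205: 12 bp
  205→7 (wrap): 219-205+7 = 21 bp

[3,4,6,6,7,10,11,11,11,12,12,13,15,15,16,18,21,28]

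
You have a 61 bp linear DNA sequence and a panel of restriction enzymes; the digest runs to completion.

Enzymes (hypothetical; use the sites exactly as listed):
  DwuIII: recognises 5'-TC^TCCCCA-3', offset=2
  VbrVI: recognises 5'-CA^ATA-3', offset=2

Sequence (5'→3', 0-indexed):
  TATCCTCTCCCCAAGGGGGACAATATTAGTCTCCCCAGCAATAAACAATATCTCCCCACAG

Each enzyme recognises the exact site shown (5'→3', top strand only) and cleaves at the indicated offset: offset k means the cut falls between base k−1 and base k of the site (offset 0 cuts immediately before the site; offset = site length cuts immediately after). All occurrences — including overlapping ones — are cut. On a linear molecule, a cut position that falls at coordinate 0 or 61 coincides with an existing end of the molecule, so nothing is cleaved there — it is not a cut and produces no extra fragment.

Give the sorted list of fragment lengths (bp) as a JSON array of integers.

Scan for sites:
  DwuIII (TCTCCCCA, off=2): starts [5, 29, 50] → cuts [7, 31, 52]
  VbrVI (CAATA, off=2): starts [20, 38, 45] → cuts [22, 40, 47]

Pooled cuts: [7, 22, 31, 40, 47, 52]

Fragments:
  [0,7): 7 bp
  [7,22): 15 bp
  [22,31): 9 bp
  [31,40): 9 bp
  [40,47): 7 bp
  [47,52): 5 bp
  [52,61): 9 bp

[5,7,7,9,9,9,15]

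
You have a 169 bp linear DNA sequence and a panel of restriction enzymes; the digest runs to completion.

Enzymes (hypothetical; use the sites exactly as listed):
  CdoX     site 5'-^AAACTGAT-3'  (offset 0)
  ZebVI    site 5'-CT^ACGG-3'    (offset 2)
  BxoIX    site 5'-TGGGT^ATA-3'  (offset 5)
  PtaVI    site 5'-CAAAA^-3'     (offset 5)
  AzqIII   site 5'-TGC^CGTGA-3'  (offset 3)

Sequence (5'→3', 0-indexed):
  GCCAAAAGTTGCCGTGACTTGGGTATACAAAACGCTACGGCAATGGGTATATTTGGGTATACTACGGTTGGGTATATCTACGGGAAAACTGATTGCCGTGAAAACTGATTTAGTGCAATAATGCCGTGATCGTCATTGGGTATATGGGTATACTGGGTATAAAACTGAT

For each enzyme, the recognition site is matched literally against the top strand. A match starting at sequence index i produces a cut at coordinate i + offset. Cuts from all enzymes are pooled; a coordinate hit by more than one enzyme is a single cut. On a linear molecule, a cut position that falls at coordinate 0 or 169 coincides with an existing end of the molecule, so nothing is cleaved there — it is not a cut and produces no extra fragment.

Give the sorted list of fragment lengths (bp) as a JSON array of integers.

Scan for sites:
  CdoX AAACTGAT/0: at [85, 101, 161] ⇒ [85, 101, 161]
  ZebVI CTACGG/2: at [34, 61, 77] ⇒ [36, 63, 79]
  BxoIX TGGGTATA/5: at [19, 43, 53, 68, 136, 144, 153] ⇒ [24, 48, 58, 73, 141, 149, 158]
  PtaVI CAAAA/5: at [2, 27] ⇒ [7, 32]
  AzqIII TGCCGTGA/3: at [9, 93, 121] ⇒ [12, 96, 124]

Pooled cuts: [7, 12, 24, 32, 36, 48, 58, 63, 73, 79, 85, 96, 101, 124, 141, 149, 158, 161]

Fragment lengths:
  [0,7): 7 bp
  [7,12): 5 bp
  [12,24): 12 bp
  [24,32): 8 bp
  [32,36): 4 bp
  [36,48): 12 bp
  [48,58): 10 bp
  [58,63): 5 bp
  [63,73): 10 bp
  [73,79): 6 bp
  [79,85): 6 bp
  [85,96): 11 bp
  [96,101): 5 bp
  [101,124): 23 bp
  [124,141): 17 bp
  [141,149): 8 bp
  [149,158): 9 bp
  [158,161): 3 bp
  [161,169): 8 bp

[3,4,5,5,5,6,6,7,8,8,8,9,10,10,11,12,12,17,23]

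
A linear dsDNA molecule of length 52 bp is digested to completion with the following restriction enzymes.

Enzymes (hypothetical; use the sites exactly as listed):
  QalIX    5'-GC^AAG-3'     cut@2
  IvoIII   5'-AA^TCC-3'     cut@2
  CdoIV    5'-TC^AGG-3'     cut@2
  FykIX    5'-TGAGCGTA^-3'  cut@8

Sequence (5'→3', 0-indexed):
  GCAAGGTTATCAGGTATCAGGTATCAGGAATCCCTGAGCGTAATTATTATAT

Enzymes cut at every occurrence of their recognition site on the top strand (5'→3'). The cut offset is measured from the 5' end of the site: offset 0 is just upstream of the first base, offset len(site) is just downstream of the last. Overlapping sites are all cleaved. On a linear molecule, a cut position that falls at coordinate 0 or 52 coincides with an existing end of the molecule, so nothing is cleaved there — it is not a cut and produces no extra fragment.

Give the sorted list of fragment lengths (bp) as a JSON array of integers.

[2,5,7,7,9,10,12]

Scan for sites:
  QalIX GCAAG/2: at [0] ⇒ [2]
  IvoIII AATCC/2: at [28] ⇒ [30]
  CdoIV TCAGG/2: at [9, 16, 23] ⇒ [11, 18, 25]
  FykIX TGAGCGTA/8: at [34] ⇒ [42]

Pooled cuts: [2, 11, 18, 25, 30, 42]

Fragments:
  [0,2): 2 bp
  [2,11): 9 bp
  [11,18): 7 bp
  [18,25): 7 bp
  [25,30): 5 bp
  [30,42): 12 bp
  [42,52): 10 bp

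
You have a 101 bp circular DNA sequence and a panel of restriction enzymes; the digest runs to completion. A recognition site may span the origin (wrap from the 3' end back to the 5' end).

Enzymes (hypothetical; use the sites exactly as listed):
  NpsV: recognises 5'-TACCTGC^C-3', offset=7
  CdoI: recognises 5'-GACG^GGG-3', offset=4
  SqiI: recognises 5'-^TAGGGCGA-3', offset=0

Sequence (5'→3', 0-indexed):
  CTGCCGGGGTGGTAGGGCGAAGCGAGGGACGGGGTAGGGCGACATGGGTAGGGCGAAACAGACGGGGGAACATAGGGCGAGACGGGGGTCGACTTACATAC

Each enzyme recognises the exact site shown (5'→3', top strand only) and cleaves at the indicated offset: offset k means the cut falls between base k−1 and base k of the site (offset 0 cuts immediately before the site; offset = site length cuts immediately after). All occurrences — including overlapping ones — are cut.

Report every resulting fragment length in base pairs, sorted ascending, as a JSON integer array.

[3,8,8,12,14,16,19,21]

Scan for sites:
  NpsV TACCTGCC/7: at [98] ⇒ [4]
  CdoI GACGGGG/4: at [27, 60, 80] ⇒ [31, 64, 84]
  SqiI TAGGGCGA/0: at [12, 34, 48, 72] ⇒ [12, 34, 48, 72]

All cut coordinates (distinct, sorted): [4, 12, 31, 34, 48, 64, 72, 84]

Fragments:
  4→12: 8 bp
  12→31: 19 bp
  31→34: 3 bp
  34→48: 14 bp
  48→64: 16 bp
  64→72: 8 bp
  72→84: 12 bp
  84→4 (wrap): 101-84+4 = 21 bp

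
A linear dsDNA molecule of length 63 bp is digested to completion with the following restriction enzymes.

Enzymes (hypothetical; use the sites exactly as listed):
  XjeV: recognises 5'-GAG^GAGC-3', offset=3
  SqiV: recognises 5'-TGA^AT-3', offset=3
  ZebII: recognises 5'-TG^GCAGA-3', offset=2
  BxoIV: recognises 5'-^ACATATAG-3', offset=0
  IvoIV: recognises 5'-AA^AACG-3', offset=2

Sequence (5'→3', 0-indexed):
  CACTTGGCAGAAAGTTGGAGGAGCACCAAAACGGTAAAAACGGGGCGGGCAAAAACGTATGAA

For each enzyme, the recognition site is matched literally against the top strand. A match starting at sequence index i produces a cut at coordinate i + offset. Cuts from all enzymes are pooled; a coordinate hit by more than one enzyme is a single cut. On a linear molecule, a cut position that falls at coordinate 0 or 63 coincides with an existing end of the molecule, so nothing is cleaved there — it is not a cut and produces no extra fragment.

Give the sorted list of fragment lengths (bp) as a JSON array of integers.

Scan for sites:
  XjeV (GAGGAGC, off=3): starts [17] → cuts [20]
  SqiV (TGAAT, off=3): no sites
  ZebII (TGGCAGA, off=2): starts [4] → cuts [6]
  BxoIV (ACATATAG, off=0): no sites
  IvoIV (AAAACG, off=2): starts [27, 36, 51] → cuts [29, 38, 53]

All cut coordinates (distinct, sorted): [6, 20, 29, 38, 53]

Fragment lengths:
  [0,6): 6 bp
  [6,20): 14 bp
  [20,29): 9 bp
  [29,38): 9 bp
  [38,53): 15 bp
  [53,63): 10 bp

[6,9,9,10,14,15]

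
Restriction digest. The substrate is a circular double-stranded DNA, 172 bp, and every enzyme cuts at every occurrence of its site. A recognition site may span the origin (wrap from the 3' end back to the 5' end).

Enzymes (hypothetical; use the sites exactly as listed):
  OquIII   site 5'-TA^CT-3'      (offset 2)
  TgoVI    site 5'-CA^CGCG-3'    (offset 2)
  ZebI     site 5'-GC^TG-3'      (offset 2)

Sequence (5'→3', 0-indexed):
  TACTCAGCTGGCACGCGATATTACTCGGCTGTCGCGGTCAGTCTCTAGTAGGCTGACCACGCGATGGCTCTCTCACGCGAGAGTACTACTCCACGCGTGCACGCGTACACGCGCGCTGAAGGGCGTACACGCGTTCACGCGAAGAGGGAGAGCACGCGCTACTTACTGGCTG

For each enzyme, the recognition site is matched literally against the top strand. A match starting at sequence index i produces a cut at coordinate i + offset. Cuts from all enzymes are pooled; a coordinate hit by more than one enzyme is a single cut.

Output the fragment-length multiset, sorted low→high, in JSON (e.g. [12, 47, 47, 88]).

[3,4,4,5,5,5,6,6,6,7,7,8,8,8,10,10,13,16,17,24]

Per-enzyme occurrences:
  OquIII TACT/2: at [0, 21, 83, 86, 159, 163] ⇒ [2, 23, 85, 88, 161, 165]
  TgoVI CACGCG/2: at [11, 57, 73, 91, 99, 107, 127, 135, 152] ⇒ [13, 59, 75, 93, 101, 109, 129, 137, 154]
  ZebI GCTG/2: at [6, 27, 51, 114, 168] ⇒ [8, 29, 53, 116, 170]

Pooled cuts: [2, 8, 13, 23, 29, 53, 59, 75, 85, 88, 93, 101, 109, 116, 129, 137, 154, 161, 165, 170]

Fragment lengths:
  2→8: 6 bp
  8→13: 5 bp
  13→23: 10 bp
  23→29: 6 bp
  29→53: 24 bp
  53→59: 6 bp
  59→75: 16 bp
  75→85: 10 bp
  85→88: 3 bp
  88→93: 5 bp
  93→101: 8 bp
  101→109: 8 bp
  109→116: 7 bp
  116→129: 13 bp
  129→137: 8 bp
  137→154: 17 bp
  154→161: 7 bp
  161→165: 4 bp
  165→170: 5 bp
  170→2 (wrap): 172-170+2 = 4 bp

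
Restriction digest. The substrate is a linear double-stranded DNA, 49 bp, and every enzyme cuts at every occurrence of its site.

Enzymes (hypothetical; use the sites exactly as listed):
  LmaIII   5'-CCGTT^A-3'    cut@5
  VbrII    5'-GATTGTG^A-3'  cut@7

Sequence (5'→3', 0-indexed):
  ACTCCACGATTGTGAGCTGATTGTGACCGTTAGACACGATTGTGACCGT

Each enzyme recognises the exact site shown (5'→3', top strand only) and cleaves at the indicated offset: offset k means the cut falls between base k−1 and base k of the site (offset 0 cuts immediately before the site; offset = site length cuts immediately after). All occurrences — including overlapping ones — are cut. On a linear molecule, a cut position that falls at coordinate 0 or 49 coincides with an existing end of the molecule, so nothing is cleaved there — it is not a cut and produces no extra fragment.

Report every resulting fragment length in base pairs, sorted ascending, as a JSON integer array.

Site scan:
  LmaIII (CCGTTA, off=5): starts [26] → cuts [31]
  VbrII (GATTGTGA, off=7): starts [7, 18, 37] → cuts [14, 25, 44]

All cut coordinates (distinct, sorted): [14, 25, 31, 44]

Fragment lengths:
  [0,14): 14 bp
  [14,25): 11 bp
  [25,31): 6 bp
  [31,44): 13 bp
  [44,49): 5 bp

[5,6,11,13,14]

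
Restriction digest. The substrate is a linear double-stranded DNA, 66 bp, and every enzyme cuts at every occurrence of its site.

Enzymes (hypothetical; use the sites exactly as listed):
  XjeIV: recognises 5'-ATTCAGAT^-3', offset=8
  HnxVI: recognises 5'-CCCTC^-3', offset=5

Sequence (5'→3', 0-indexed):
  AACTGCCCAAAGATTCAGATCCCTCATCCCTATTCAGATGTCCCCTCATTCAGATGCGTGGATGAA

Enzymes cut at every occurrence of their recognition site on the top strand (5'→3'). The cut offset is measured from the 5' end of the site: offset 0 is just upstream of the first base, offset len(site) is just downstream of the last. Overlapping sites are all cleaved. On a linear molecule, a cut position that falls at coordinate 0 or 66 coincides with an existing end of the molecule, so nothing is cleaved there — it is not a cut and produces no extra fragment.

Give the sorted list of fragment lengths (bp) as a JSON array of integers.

[5,8,8,11,14,20]

Per-enzyme occurrences:
  XjeIV (ATTCAGAT, off=8): starts [12, 31, 47] → cuts [20, 39, 55]
  HnxVI (CCCTC, off=5): starts [20, 42] → cuts [25, 47]

All cut coordinates (distinct, sorted): [20, 25, 39, 47, 55]

Fragments:
  [0,20): 20 bp
  [20,25): 5 bp
  [25,39): 14 bp
  [39,47): 8 bp
  [47,55): 8 bp
  [55,66): 11 bp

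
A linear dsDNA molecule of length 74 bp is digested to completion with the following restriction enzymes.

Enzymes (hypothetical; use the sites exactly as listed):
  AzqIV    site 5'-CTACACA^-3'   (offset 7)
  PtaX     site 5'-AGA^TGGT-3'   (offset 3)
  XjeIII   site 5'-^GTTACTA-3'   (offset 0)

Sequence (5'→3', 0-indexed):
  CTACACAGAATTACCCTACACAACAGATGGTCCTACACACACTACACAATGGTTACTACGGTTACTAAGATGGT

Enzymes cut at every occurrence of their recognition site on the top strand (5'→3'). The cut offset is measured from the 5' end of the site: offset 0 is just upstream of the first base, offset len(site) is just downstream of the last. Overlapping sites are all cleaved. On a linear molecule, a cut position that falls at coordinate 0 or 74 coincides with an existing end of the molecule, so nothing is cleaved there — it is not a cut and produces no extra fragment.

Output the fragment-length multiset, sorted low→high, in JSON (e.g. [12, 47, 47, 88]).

Per-enzyme occurrences:
  AzqIV CTACACA/7: at [0, 15, 32, 41] ⇒ [7, 22, 39, 48]
  PtaX AGATGGT/3: at [24, 67] ⇒ [27, 70]
  XjeIII GTTACTA/0: at [51, 60] ⇒ [51, 60]

All cut coordinates (distinct, sorted): [7, 22, 27, 39, 48, 51, 60, 70]

Fragments:
  [0,7): 7 bp
  [7,22): 15 bp
  [22,27): 5 bp
  [27,39): 12 bp
  [39,48): 9 bp
  [48,51): 3 bp
  [51,60): 9 bp
  [60,70): 10 bp
  [70,74): 4 bp

[3,4,5,7,9,9,10,12,15]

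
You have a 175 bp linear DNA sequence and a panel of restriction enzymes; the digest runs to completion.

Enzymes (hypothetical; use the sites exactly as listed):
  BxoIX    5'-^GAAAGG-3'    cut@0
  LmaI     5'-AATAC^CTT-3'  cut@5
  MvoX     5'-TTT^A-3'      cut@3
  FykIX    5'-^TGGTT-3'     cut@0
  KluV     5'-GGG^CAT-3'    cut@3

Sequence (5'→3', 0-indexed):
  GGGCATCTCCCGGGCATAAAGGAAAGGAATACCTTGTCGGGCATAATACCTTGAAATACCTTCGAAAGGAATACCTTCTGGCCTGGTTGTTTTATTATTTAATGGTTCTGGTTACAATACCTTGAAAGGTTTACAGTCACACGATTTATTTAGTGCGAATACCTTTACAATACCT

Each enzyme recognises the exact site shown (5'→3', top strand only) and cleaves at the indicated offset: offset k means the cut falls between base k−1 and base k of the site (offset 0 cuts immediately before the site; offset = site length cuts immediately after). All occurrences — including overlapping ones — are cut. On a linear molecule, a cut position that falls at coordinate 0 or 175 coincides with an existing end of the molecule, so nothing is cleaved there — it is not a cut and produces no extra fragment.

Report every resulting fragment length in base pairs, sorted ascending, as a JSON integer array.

[2,3,3,4,4,4,6,7,7,8,9,9,9,9,10,10,11,11,11,11,12,15]

Scan for sites:
  BxoIX (GAAAGG, off=0): starts [21, 63, 123] → cuts [21, 63, 123]
  LmaI (AATACCTT, off=5): starts [27, 44, 54, 69, 115, 157] → cuts [32, 49, 59, 74, 120, 162]
  MvoX (TTTA, off=3): starts [90, 97, 129, 144, 148, 163] → cuts [93, 100, 132, 147, 151, 166]
  FykIX (TGGTT, off=0): starts [83, 102, 108] → cuts [83, 102, 108]
  KluV (GGGCAT, off=3): starts [0, 11, 38] → cuts [3, 14, 41]

All cut coordinates (distinct, sorted): [3, 14, 21, 32, 41, 49, 59, 63, 74, 83, 93, 100, 102, 108, 120, 123, 132, 147, 151, 162, 166]

Fragments:
  [0,3): 3 bp
  [3,14): 11 bp
  [14,21): 7 bp
  [21,32): 11 bp
  [32,41): 9 bp
  [41,49): 8 bp
  [49,59): 10 bp
  [59,63): 4 bp
  [63,74): 11 bp
  [74,83): 9 bp
  [83,93): 10 bp
  [93,100): 7 bp
  [100,102): 2 bp
  [102,108): 6 bp
  [108,120): 12 bp
  [120,123): 3 bp
  [123,132): 9 bp
  [132,147): 15 bp
  [147,151): 4 bp
  [151,162): 11 bp
  [162,166): 4 bp
  [166,175): 9 bp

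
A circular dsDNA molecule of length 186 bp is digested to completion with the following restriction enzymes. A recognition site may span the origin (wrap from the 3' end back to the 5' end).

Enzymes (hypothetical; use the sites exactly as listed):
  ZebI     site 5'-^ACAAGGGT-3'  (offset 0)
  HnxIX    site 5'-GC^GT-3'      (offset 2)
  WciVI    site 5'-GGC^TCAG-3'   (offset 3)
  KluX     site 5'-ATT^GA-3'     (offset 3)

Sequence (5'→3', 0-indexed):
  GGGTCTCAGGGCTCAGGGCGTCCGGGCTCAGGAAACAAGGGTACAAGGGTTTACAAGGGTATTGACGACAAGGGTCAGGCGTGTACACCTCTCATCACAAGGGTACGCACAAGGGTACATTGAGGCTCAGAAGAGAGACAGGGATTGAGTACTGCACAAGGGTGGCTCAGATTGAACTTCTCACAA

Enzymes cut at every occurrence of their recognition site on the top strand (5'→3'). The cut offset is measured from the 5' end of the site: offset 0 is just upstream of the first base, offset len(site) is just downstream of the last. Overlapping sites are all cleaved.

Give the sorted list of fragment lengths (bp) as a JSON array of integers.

Scan for sites:
  ZebI ACAAGGGT/0: at [34, 42, 52, 67, 96, 108, 155, 182] ⇒ [34, 42, 52, 67, 96, 108, 155, 182]
  HnxIX GCGT/2: at [17, 78] ⇒ [19, 80]
  WciVI GGCTCAG/3: at [9, 24, 123, 163] ⇒ [12, 27, 126, 166]
  KluX ATTGA/3: at [60, 118, 143, 170] ⇒ [63, 121, 146, 173]

Pooled cuts: [12, 19, 27, 34, 42, 52, 63, 67, 80, 96, 108, 121, 126, 146, 155, 166, 173, 182]

Fragment lengths:
  12→19: 7 bp
  19→27: 8 bp
  27→34: 7 bp
  34→42: 8 bp
  42→52: 10 bp
  52→63: 11 bp
  63→67: 4 bp
  67→80: 13 bp
  80→96: 16 bp
  96→108: 12 bp
  108→121: 13 bp
  121→126: 5 bp
  126→146: 20 bp
  146→155: 9 bp
  155→166: 11 bp
  166→173: 7 bp
  173→182: 9 bp
  182→12 (wrap): 186-182+12 = 16 bp

[4,5,7,7,7,8,8,9,9,10,11,11,12,13,13,16,16,20]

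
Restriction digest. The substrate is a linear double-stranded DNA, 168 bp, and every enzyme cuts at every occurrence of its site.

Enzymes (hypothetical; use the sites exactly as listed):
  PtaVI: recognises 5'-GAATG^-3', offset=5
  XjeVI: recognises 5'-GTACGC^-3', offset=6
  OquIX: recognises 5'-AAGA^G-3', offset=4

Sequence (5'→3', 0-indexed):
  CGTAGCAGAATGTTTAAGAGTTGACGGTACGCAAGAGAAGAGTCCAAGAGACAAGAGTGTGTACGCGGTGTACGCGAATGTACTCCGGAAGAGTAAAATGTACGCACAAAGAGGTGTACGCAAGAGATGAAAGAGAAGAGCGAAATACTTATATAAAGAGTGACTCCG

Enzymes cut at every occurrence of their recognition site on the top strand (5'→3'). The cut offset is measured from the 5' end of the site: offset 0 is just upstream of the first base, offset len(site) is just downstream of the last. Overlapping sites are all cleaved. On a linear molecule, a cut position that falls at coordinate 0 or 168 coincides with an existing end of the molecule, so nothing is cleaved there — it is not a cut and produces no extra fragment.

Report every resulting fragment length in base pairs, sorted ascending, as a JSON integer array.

Site scan:
  PtaVI (GAATG, off=5): starts [7, 75] → cuts [12, 80]
  XjeVI (GTACGC, off=6): starts [26, 60, 69, 99, 115] → cuts [32, 66, 75, 105, 121]
  OquIX (AAGAG, off=4): starts [15, 32, 37, 45, 52, 88, 108, 121, 130, 135, 155] → cuts [19, 36, 41, 49, 56, 92, 112, 125, 134, 139, 159]

All cut coordinates (distinct, sorted): [12, 19, 32, 36, 41, 49, 56, 66, 75, 80, 92, 105, 112, 121, 125, 134, 139, 159]

Fragments:
  [0,12): 12 bp
  [12,19): 7 bp
  [19,32): 13 bp
  [32,36): 4 bp
  [36,41): 5 bp
  [41,49): 8 bp
  [49,56): 7 bp
  [56,66): 10 bp
  [66,75): 9 bp
  [75,80): 5 bp
  [80,92): 12 bp
  [92,105): 13 bp
  [105,112): 7 bp
  [112,121): 9 bp
  [121,125): 4 bp
  [125,134): 9 bp
  [134,139): 5 bp
  [139,159): 20 bp
  [159,168): 9 bp

[4,4,5,5,5,7,7,7,8,9,9,9,9,10,12,12,13,13,20]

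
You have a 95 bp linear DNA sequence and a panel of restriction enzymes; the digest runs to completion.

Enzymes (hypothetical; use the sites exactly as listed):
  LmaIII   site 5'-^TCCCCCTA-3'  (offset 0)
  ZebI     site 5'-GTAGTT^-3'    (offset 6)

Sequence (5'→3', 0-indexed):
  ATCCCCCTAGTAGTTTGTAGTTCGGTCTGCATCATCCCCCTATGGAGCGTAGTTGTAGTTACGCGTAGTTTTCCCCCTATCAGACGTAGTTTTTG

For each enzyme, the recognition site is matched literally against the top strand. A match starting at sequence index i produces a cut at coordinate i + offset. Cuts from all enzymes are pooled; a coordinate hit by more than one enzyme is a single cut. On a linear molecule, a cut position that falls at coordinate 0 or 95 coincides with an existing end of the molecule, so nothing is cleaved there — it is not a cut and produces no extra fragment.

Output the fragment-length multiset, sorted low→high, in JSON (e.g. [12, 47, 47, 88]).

Site scan:
  LmaIII TCCCCCTA/0: at [1, 34, 71] ⇒ [1, 34, 71]
  ZebI GTAGTT/6: at [9, 16, 48, 54, 64, 85] ⇒ [15, 22, 54, 60, 70, 91]

Pooled cuts: [1, 15, 22, 34, 54, 60, 70, 71, 91]

Fragment lengths:
  [0,1): 1 bp
  [1,15): 14 bp
  [15,22): 7 bp
  [22,34): 12 bp
  [34,54): 20 bp
  [54,60): 6 bp
  [60,70): 10 bp
  [70,71): 1 bp
  [71,91): 20 bp
  [91,95): 4 bp

[1,1,4,6,7,10,12,14,20,20]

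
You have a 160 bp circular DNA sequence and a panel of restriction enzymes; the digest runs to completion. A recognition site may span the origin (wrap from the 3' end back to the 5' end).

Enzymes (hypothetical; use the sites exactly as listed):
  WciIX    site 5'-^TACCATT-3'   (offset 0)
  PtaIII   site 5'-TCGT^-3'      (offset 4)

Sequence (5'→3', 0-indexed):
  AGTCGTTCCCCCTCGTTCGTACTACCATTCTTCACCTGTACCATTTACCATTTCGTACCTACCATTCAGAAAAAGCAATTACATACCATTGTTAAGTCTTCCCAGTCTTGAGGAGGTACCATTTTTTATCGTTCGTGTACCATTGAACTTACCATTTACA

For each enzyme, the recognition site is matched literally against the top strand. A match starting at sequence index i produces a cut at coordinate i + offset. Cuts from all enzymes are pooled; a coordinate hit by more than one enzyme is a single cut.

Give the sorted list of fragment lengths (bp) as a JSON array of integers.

Scan for sites:
  WciIX TACCATT/0: at [22, 38, 45, 59, 83, 116, 137, 149] ⇒ [22, 38, 45, 59, 83, 116, 137, 149]
  PtaIII TCGT/4: at [2, 12, 16, 52, 128, 132] ⇒ [6, 16, 20, 56, 132, 136]

Pooled cuts: [6, 16, 20, 22, 38, 45, 56, 59, 83, 116, 132, 136, 137, 149]

Fragments:
  6→16: 10 bp
  16→20: 4 bp
  20→22: 2 bp
  22→38: 16 bp
  38→45: 7 bp
  45→56: 11 bp
  56→59: 3 bp
  59→83: 24 bp
  83→116: 33 bp
  116→132: 16 bp
  132→136: 4 bp
  136→137: 1 bp
  137→149: 12 bp
  149→6 (wrap): 160-149+6 = 17 bp

[1,2,3,4,4,7,10,11,12,16,16,17,24,33]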